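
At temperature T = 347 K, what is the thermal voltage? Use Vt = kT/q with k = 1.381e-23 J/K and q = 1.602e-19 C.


Step 1: kT = 1.381e-23 * 347 = 4.79207e-21 J
Step 2: Vt = kT/q = 4.79207e-21 / 1.602e-19
Step 3: Vt = 0.02991 V

0.02991


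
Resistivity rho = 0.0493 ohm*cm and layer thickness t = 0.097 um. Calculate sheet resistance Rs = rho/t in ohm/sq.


Step 1: Convert thickness to cm: t = 0.097 um = 9.7000e-06 cm
Step 2: Rs = rho / t = 0.0493 / 9.7000e-06
Step 3: Rs = 5082.5 ohm/sq

5082.5


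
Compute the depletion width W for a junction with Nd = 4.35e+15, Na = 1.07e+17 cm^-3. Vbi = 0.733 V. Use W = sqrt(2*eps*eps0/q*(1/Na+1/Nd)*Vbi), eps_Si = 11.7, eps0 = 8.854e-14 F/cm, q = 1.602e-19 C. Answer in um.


Step 1: 1/Na + 1/Nd = 1/1.07e+17 + 1/4.35e+15 = 2.39231e-16
Step 2: 2*eps*eps0/q = 2*11.7*8.854e-14/1.602e-19 = 1.293281e+07
Step 3: W^2 = 1.293281e+07 * 2.39231e-16 * 0.733 = 2.26785e-09
Step 4: W = sqrt(2.26785e-09) = 4.762e-05 cm = 0.4762 um

0.4762


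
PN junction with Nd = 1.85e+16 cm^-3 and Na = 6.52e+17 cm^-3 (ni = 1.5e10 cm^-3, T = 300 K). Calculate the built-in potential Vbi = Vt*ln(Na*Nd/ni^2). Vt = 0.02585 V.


Step 1: Compute Na*Nd/ni^2 = 6.52e+17 * 1.85e+16 / (1.5e10)^2 = 5.3609e+13
Step 2: ln(5.3609e+13) = 31.6127
Step 3: Vbi = 0.02585 * 31.6127 = 0.817 V

0.817


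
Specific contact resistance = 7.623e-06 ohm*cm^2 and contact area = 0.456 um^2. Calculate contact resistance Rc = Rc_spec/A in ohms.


Step 1: Convert area to cm^2: 0.456 um^2 = 4.5600e-09 cm^2
Step 2: Rc = Rc_spec / A = 7.623e-06 / 4.5600e-09
Step 3: Rc = 1.67e+03 ohms

1.67e+03


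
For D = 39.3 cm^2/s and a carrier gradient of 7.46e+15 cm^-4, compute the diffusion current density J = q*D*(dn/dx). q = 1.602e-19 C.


Step 1: J = q * D * (dn/dx)
Step 2: J = 1.602e-19 * 39.3 * 7.46e+15
Step 3: J = 4.70e-02 A/cm^2

4.70e-02


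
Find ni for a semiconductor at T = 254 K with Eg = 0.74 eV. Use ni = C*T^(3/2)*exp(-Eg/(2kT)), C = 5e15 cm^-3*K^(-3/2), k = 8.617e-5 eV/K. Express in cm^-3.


Step 1: Compute kT = 8.617e-5 * 254 = 0.02188718 eV
Step 2: Exponent = -Eg/(2kT) = -0.74/(2*0.02188718) = -16.90487
Step 3: T^(3/2) = 254^1.5 = 4048.09
Step 4: ni = 5e15 * 4048.09 * exp(-16.90487) = 9.22e+11 cm^-3

9.22e+11


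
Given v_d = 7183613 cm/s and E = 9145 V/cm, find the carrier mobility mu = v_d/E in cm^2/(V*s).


Step 1: mu = v_d / E
Step 2: mu = 7183613 / 9145
Step 3: mu = 785.52 cm^2/(V*s)

785.52


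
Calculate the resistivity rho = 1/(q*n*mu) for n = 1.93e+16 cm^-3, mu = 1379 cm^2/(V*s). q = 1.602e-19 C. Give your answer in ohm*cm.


Step 1: sigma = q * n * mu = 1.602e-19 * 1.93e+16 * 1379 = 4.26367e+00 S/cm
Step 2: rho = 1 / sigma = 1 / 4.26367e+00 = 0.2345 ohm*cm

0.2345


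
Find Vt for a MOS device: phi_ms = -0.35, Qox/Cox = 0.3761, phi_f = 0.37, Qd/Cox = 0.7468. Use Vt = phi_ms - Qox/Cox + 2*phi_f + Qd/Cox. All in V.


Step 1: Vt = phi_ms - Qox/Cox + 2*phi_f + Qd/Cox
Step 2: Vt = -0.35 - 0.3761 + 2*0.37 + 0.7468
Step 3: Vt = -0.35 - 0.3761 + 0.74 + 0.7468
Step 4: Vt = 0.7607 V

0.7607


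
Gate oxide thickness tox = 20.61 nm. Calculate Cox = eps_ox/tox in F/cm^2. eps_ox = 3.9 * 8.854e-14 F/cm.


Step 1: eps_ox = 3.9 * 8.854e-14 = 3.45306e-13 F/cm
Step 2: tox in cm = 20.61 nm * 1e-7 = 2.0610e-06 cm
Step 3: Cox = 3.45306e-13 / 2.0610e-06 = 1.68e-07 F/cm^2

1.68e-07


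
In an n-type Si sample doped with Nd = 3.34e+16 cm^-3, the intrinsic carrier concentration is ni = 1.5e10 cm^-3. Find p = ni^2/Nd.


Step 1: Since Nd >> ni, n ≈ Nd = 3.34e+16 cm^-3
Step 2: p = ni^2 / n = (1.5e10)^2 / 3.34e+16
Step 3: p = 2.25e20 / 3.34e+16 = 6.74e+03 cm^-3

6.74e+03


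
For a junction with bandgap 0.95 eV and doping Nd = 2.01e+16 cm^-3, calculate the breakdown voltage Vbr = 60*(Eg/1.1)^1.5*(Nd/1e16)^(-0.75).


Step 1: Eg/1.1 = 0.95/1.1 = 0.863636
Step 2: (Eg/1.1)^1.5 = 0.863636^1.5 = 0.802594
Step 3: (Nd/1e16)^(-0.75) = (2.01)^(-0.75) = 0.592384
Step 4: Vbr = 60 * 0.802594 * 0.592384 = 28.5 V

28.5


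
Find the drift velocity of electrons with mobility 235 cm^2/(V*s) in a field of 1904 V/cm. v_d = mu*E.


Step 1: v_d = mu * E
Step 2: v_d = 235 * 1904 = 447440
Step 3: v_d = 4.47e+05 cm/s

4.47e+05


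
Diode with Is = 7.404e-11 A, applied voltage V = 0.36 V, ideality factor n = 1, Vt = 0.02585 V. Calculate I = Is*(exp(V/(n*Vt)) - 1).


Step 1: V/(n*Vt) = 0.36/(1*0.02585) = 13.9265
Step 2: exp(13.9265) = 1.1174e+06
Step 3: I = 7.404e-11 * (1.1174e+06 - 1) = 8.27e-05 A

8.27e-05


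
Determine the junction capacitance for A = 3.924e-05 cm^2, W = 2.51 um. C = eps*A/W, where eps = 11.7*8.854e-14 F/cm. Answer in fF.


Step 1: eps_Si = 11.7 * 8.854e-14 = 1.035918e-12 F/cm
Step 2: W in cm = 2.51 * 1e-4 = 2.51e-04 cm
Step 3: C = 1.035918e-12 * 3.924e-05 / 2.51e-04 = 1.619499e-13 F
Step 4: C = 161.95 fF

161.95


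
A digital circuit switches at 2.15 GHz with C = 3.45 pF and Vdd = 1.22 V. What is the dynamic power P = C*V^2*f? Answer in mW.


Step 1: V^2 = 1.22^2 = 1.4884 V^2
Step 2: P = C*V^2*f = 3.45e-12 F * 1.4884 * 2.15e9 Hz
Step 3: P = 1.1040207e-02 W
Step 4: P = 11.04 mW

11.04


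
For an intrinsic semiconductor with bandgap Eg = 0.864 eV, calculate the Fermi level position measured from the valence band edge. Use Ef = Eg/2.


Step 1: For an intrinsic semiconductor, the Fermi level sits at midgap.
Step 2: Ef = Eg / 2 = 0.864 / 2 = 0.432 eV

0.432


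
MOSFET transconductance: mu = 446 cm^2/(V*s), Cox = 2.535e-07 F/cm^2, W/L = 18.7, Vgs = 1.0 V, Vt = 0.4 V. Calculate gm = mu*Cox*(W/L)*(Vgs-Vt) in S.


Step 1: Vov = Vgs - Vt = 1.0 - 0.4 = 0.6 V
Step 2: gm = mu * Cox * (W/L) * Vov
Step 3: gm = 446 * 2.535e-07 * 18.7 * 0.6 = 1.27e-03 S

1.27e-03


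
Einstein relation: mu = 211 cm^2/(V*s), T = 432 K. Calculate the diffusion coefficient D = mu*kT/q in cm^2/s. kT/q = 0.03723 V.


Step 1: D = mu * (kT/q)
Step 2: D = 211 * 0.03723
Step 3: D = 7.86 cm^2/s

7.86


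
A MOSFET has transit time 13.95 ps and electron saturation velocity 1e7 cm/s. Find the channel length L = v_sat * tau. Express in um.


Step 1: tau in seconds = 13.95 ps * 1e-12 = 1.3950e-11 s
Step 2: L = v_sat * tau = 1e7 * 1.3950e-11 = 1.3950e-04 cm
Step 3: L in um = 1.3950e-04 * 1e4 = 1.395 um

1.395


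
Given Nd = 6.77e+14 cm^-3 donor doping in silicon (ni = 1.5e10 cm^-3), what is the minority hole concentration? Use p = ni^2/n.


Step 1: Since Nd >> ni, n ≈ Nd = 6.77e+14 cm^-3
Step 2: p = ni^2 / n = (1.5e10)^2 / 6.77e+14
Step 3: p = 2.25e20 / 6.77e+14 = 3.32e+05 cm^-3

3.32e+05


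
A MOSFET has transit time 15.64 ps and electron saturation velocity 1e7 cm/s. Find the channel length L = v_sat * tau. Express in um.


Step 1: tau in seconds = 15.64 ps * 1e-12 = 1.5640e-11 s
Step 2: L = v_sat * tau = 1e7 * 1.5640e-11 = 1.5640e-04 cm
Step 3: L in um = 1.5640e-04 * 1e4 = 1.564 um

1.564


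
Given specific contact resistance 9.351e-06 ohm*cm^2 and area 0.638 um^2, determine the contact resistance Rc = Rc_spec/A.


Step 1: Convert area to cm^2: 0.638 um^2 = 6.3800e-09 cm^2
Step 2: Rc = Rc_spec / A = 9.351e-06 / 6.3800e-09
Step 3: Rc = 1.47e+03 ohms

1.47e+03


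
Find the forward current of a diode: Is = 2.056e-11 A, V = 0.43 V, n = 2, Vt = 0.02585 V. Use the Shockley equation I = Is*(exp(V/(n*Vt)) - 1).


Step 1: V/(n*Vt) = 0.43/(2*0.02585) = 8.3172
Step 2: exp(8.3172) = 4.0937e+03
Step 3: I = 2.056e-11 * (4.0937e+03 - 1) = 8.41e-08 A

8.41e-08


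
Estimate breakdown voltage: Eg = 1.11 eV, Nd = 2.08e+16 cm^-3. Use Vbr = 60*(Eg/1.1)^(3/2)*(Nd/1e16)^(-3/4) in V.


Step 1: Eg/1.1 = 1.11/1.1 = 1.009091
Step 2: (Eg/1.1)^1.5 = 1.009091^1.5 = 1.013667
Step 3: (Nd/1e16)^(-0.75) = (2.08)^(-0.75) = 0.577368
Step 4: Vbr = 60 * 1.013667 * 0.577368 = 35.1 V

35.1


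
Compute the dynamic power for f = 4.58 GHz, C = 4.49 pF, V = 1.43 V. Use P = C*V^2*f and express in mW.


Step 1: V^2 = 1.43^2 = 2.0449 V^2
Step 2: P = C*V^2*f = 4.49e-12 F * 2.0449 * 4.58e9 Hz
Step 3: P = 4.205173258e-02 W
Step 4: P = 42.052 mW

42.052


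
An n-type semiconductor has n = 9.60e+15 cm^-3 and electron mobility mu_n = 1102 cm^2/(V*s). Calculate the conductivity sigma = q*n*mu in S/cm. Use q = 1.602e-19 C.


Step 1: sigma = q * n * mu
Step 2: sigma = 1.602e-19 * 9.60e+15 * 1102
Step 3: sigma = 1.695e+00 S/cm

1.695e+00


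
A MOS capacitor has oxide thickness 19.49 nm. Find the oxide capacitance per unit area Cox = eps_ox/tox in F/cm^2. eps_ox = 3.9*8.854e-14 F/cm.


Step 1: eps_ox = 3.9 * 8.854e-14 = 3.45306e-13 F/cm
Step 2: tox in cm = 19.49 nm * 1e-7 = 1.9490e-06 cm
Step 3: Cox = 3.45306e-13 / 1.9490e-06 = 1.77e-07 F/cm^2

1.77e-07


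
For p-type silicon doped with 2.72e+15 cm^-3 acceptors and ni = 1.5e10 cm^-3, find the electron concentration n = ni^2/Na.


Step 1: Majority hole concentration p ≈ Na = 2.72e+15 cm^-3
Step 2: n = ni^2 / Na = (1.5e10)^2 / 2.72e+15
Step 3: n = 8.27e+04 cm^-3

8.27e+04


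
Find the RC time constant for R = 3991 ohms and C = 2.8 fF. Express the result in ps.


Step 1: tau = R * C
Step 2: tau = 3991 * 2.8 fF = 3991 * 2.8e-15 F
Step 3: tau = 1.11748e-11 s = 11.1748 ps

11.1748


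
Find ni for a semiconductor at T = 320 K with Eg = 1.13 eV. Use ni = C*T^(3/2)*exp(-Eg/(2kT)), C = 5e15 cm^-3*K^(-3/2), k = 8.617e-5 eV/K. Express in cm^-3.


Step 1: Compute kT = 8.617e-5 * 320 = 0.0275744 eV
Step 2: Exponent = -Eg/(2kT) = -1.13/(2*0.0275744) = -20.49002
Step 3: T^(3/2) = 320^1.5 = 5724.33
Step 4: ni = 5e15 * 5724.33 * exp(-20.49002) = 3.61e+10 cm^-3

3.61e+10


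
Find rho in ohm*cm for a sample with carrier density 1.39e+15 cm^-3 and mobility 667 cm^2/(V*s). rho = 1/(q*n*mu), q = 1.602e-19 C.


Step 1: sigma = q * n * mu = 1.602e-19 * 1.39e+15 * 667 = 1.48526e-01 S/cm
Step 2: rho = 1 / sigma = 1 / 1.48526e-01 = 6.733 ohm*cm

6.733


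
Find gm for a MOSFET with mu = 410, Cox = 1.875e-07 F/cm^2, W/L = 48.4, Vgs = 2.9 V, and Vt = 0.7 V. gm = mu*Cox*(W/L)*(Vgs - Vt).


Step 1: Vov = Vgs - Vt = 2.9 - 0.7 = 2.2 V
Step 2: gm = mu * Cox * (W/L) * Vov
Step 3: gm = 410 * 1.875e-07 * 48.4 * 2.2 = 8.19e-03 S

8.19e-03


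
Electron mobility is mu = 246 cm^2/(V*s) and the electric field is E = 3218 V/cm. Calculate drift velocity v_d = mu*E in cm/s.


Step 1: v_d = mu * E
Step 2: v_d = 246 * 3218 = 791628
Step 3: v_d = 7.92e+05 cm/s

7.92e+05


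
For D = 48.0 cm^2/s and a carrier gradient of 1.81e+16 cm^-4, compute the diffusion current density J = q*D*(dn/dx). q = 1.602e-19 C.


Step 1: J = q * D * (dn/dx)
Step 2: J = 1.602e-19 * 48.0 * 1.81e+16
Step 3: J = 1.39e-01 A/cm^2

1.39e-01


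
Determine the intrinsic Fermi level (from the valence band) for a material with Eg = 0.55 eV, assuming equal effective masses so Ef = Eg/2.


Step 1: For an intrinsic semiconductor, the Fermi level sits at midgap.
Step 2: Ef = Eg / 2 = 0.55 / 2 = 0.275 eV

0.275


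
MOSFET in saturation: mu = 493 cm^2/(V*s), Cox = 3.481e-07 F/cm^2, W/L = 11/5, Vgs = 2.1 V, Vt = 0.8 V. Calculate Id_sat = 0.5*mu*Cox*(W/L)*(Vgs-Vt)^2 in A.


Step 1: Overdrive voltage Vov = Vgs - Vt = 2.1 - 0.8 = 1.3 V
Step 2: W/L = 11/5 = 2.2
Step 3: Id = 0.5 * 493 * 3.481e-07 * 2.2 * 1.3^2
Step 4: Id = 3.19e-04 A

3.19e-04


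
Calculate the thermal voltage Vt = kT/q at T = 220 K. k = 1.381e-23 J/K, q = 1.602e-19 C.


Step 1: kT = 1.381e-23 * 220 = 3.0382e-21 J
Step 2: Vt = kT/q = 3.0382e-21 / 1.602e-19
Step 3: Vt = 0.01897 V

0.01897


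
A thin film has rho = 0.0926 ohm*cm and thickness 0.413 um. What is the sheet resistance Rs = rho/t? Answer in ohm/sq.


Step 1: Convert thickness to cm: t = 0.413 um = 4.1300e-05 cm
Step 2: Rs = rho / t = 0.0926 / 4.1300e-05
Step 3: Rs = 2242.1 ohm/sq

2242.1


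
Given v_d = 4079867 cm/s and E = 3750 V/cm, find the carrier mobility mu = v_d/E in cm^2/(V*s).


Step 1: mu = v_d / E
Step 2: mu = 4079867 / 3750
Step 3: mu = 1087.96 cm^2/(V*s)

1087.96


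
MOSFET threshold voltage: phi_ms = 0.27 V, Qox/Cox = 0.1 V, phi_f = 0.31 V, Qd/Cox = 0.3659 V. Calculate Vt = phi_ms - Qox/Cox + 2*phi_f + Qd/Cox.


Step 1: Vt = phi_ms - Qox/Cox + 2*phi_f + Qd/Cox
Step 2: Vt = 0.27 - 0.1 + 2*0.31 + 0.3659
Step 3: Vt = 0.27 - 0.1 + 0.62 + 0.3659
Step 4: Vt = 1.1559 V

1.1559


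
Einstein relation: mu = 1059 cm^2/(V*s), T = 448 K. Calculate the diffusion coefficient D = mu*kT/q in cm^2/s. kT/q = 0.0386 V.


Step 1: D = mu * (kT/q)
Step 2: D = 1059 * 0.0386
Step 3: D = 40.88 cm^2/s

40.88


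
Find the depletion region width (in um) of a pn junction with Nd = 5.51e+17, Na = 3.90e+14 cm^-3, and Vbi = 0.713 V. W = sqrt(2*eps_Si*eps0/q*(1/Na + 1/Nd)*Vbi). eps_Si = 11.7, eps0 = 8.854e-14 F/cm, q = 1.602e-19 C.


Step 1: 1/Na + 1/Nd = 1/3.90e+14 + 1/5.51e+17 = 2.56592e-15
Step 2: 2*eps*eps0/q = 2*11.7*8.854e-14/1.602e-19 = 1.293281e+07
Step 3: W^2 = 1.293281e+07 * 2.56592e-15 * 0.713 = 2.36606e-08
Step 4: W = sqrt(2.36606e-08) = 1.538e-04 cm = 1.538 um

1.538


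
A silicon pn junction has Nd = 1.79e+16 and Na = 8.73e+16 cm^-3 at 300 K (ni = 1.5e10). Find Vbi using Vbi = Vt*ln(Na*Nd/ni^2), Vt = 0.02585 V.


Step 1: Compute Na*Nd/ni^2 = 8.73e+16 * 1.79e+16 / (1.5e10)^2 = 6.9452e+12
Step 2: ln(6.9452e+12) = 29.5691
Step 3: Vbi = 0.02585 * 29.5691 = 0.764 V

0.764


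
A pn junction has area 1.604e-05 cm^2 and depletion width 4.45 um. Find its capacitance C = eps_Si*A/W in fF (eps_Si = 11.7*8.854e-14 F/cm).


Step 1: eps_Si = 11.7 * 8.854e-14 = 1.035918e-12 F/cm
Step 2: W in cm = 4.45 * 1e-4 = 4.45e-04 cm
Step 3: C = 1.035918e-12 * 1.604e-05 / 4.45e-04 = 3.733961e-14 F
Step 4: C = 37.34 fF

37.34


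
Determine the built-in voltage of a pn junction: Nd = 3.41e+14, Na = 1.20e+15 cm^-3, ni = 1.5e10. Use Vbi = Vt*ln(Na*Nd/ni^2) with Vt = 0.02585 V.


Step 1: Compute Na*Nd/ni^2 = 1.20e+15 * 3.41e+14 / (1.5e10)^2 = 1.8187e+09
Step 2: ln(1.8187e+09) = 21.3214
Step 3: Vbi = 0.02585 * 21.3214 = 0.551 V

0.551


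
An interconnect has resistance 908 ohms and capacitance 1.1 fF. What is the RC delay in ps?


Step 1: tau = R * C
Step 2: tau = 908 * 1.1 fF = 908 * 1.1e-15 F
Step 3: tau = 9.988e-13 s = 0.9988 ps

0.9988


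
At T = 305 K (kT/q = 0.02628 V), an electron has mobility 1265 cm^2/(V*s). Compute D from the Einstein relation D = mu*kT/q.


Step 1: D = mu * (kT/q)
Step 2: D = 1265 * 0.02628
Step 3: D = 33.24 cm^2/s

33.24


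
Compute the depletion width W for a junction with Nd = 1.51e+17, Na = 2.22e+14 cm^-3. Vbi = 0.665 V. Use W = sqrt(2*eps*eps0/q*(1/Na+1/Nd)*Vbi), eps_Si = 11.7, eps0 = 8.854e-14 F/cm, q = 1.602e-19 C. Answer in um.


Step 1: 1/Na + 1/Nd = 1/2.22e+14 + 1/1.51e+17 = 4.51113e-15
Step 2: 2*eps*eps0/q = 2*11.7*8.854e-14/1.602e-19 = 1.293281e+07
Step 3: W^2 = 1.293281e+07 * 4.51113e-15 * 0.665 = 3.87972e-08
Step 4: W = sqrt(3.87972e-08) = 1.970e-04 cm = 1.97 um

1.97


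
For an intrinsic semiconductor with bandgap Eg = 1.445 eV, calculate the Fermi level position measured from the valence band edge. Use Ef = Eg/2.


Step 1: For an intrinsic semiconductor, the Fermi level sits at midgap.
Step 2: Ef = Eg / 2 = 1.445 / 2 = 0.7225 eV

0.7225


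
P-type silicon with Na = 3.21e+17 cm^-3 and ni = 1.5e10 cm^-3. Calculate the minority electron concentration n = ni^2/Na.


Step 1: Majority hole concentration p ≈ Na = 3.21e+17 cm^-3
Step 2: n = ni^2 / Na = (1.5e10)^2 / 3.21e+17
Step 3: n = 7.01e+02 cm^-3

7.01e+02


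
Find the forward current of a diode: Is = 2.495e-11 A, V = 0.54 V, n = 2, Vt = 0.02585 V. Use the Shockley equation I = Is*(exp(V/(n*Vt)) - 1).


Step 1: V/(n*Vt) = 0.54/(2*0.02585) = 10.4449
Step 2: exp(10.4449) = 3.4369e+04
Step 3: I = 2.495e-11 * (3.4369e+04 - 1) = 8.57e-07 A

8.57e-07


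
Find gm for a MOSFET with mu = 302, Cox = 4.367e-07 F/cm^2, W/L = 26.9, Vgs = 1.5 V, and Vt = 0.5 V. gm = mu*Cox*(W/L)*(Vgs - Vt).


Step 1: Vov = Vgs - Vt = 1.5 - 0.5 = 1.0 V
Step 2: gm = mu * Cox * (W/L) * Vov
Step 3: gm = 302 * 4.367e-07 * 26.9 * 1.0 = 3.55e-03 S

3.55e-03


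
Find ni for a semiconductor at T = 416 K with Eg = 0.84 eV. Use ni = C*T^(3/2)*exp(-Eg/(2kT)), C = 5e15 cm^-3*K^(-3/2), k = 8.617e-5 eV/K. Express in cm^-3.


Step 1: Compute kT = 8.617e-5 * 416 = 0.03584672 eV
Step 2: Exponent = -Eg/(2kT) = -0.84/(2*0.03584672) = -11.71655
Step 3: T^(3/2) = 416^1.5 = 8484.77
Step 4: ni = 5e15 * 8484.77 * exp(-11.71655) = 3.46e+14 cm^-3

3.46e+14


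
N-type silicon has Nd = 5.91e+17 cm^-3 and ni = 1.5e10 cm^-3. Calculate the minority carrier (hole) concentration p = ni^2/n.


Step 1: Since Nd >> ni, n ≈ Nd = 5.91e+17 cm^-3
Step 2: p = ni^2 / n = (1.5e10)^2 / 5.91e+17
Step 3: p = 2.25e20 / 5.91e+17 = 3.81e+02 cm^-3

3.81e+02


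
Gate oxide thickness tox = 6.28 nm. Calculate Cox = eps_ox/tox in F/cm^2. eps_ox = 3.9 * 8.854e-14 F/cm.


Step 1: eps_ox = 3.9 * 8.854e-14 = 3.45306e-13 F/cm
Step 2: tox in cm = 6.28 nm * 1e-7 = 6.2800e-07 cm
Step 3: Cox = 3.45306e-13 / 6.2800e-07 = 5.50e-07 F/cm^2

5.50e-07


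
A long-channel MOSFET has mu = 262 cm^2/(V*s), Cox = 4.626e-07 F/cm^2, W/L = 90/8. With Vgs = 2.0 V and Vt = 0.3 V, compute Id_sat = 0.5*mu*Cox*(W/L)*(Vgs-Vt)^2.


Step 1: Overdrive voltage Vov = Vgs - Vt = 2.0 - 0.3 = 1.7 V
Step 2: W/L = 90/8 = 11.25
Step 3: Id = 0.5 * 262 * 4.626e-07 * 11.25 * 1.7^2
Step 4: Id = 1.97e-03 A

1.97e-03


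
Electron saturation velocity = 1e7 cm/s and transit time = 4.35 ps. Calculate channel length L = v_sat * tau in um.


Step 1: tau in seconds = 4.35 ps * 1e-12 = 4.3500e-12 s
Step 2: L = v_sat * tau = 1e7 * 4.3500e-12 = 4.3500e-05 cm
Step 3: L in um = 4.3500e-05 * 1e4 = 0.435 um

0.435


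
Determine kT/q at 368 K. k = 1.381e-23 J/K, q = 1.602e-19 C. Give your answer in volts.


Step 1: kT = 1.381e-23 * 368 = 5.08208e-21 J
Step 2: Vt = kT/q = 5.08208e-21 / 1.602e-19
Step 3: Vt = 0.03172 V

0.03172


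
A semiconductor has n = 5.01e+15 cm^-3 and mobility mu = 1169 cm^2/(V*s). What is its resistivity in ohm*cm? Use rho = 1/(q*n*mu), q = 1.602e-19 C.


Step 1: sigma = q * n * mu = 1.602e-19 * 5.01e+15 * 1169 = 9.38242e-01 S/cm
Step 2: rho = 1 / sigma = 1 / 9.38242e-01 = 1.066 ohm*cm

1.066


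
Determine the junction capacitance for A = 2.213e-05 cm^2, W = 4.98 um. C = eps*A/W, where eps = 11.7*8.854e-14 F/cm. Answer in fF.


Step 1: eps_Si = 11.7 * 8.854e-14 = 1.035918e-12 F/cm
Step 2: W in cm = 4.98 * 1e-4 = 4.98e-04 cm
Step 3: C = 1.035918e-12 * 2.213e-05 / 4.98e-04 = 4.603387e-14 F
Step 4: C = 46.03 fF

46.03


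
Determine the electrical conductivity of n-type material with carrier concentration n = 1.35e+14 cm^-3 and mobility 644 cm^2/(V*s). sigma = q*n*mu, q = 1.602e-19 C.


Step 1: sigma = q * n * mu
Step 2: sigma = 1.602e-19 * 1.35e+14 * 644
Step 3: sigma = 1.393e-02 S/cm

1.393e-02


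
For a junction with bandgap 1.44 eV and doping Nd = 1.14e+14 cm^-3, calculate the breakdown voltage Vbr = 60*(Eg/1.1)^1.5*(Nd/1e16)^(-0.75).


Step 1: Eg/1.1 = 1.44/1.1 = 1.309091
Step 2: (Eg/1.1)^1.5 = 1.309091^1.5 = 1.497803
Step 3: (Nd/1e16)^(-0.75) = (0.0114)^(-0.75) = 28.662981
Step 4: Vbr = 60 * 1.497803 * 28.662981 = 2575.9 V

2575.9


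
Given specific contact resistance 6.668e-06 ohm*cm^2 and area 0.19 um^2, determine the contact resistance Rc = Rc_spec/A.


Step 1: Convert area to cm^2: 0.19 um^2 = 1.9000e-09 cm^2
Step 2: Rc = Rc_spec / A = 6.668e-06 / 1.9000e-09
Step 3: Rc = 3.51e+03 ohms

3.51e+03


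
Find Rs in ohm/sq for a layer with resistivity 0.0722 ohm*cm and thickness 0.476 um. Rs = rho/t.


Step 1: Convert thickness to cm: t = 0.476 um = 4.7600e-05 cm
Step 2: Rs = rho / t = 0.0722 / 4.7600e-05
Step 3: Rs = 1516.8 ohm/sq

1516.8


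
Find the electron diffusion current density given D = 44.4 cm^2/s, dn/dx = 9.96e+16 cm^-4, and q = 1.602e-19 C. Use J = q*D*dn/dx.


Step 1: J = q * D * (dn/dx)
Step 2: J = 1.602e-19 * 44.4 * 9.96e+16
Step 3: J = 7.08e-01 A/cm^2

7.08e-01


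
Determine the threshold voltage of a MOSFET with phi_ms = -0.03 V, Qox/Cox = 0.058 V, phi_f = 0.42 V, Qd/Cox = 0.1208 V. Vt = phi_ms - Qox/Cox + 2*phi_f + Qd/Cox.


Step 1: Vt = phi_ms - Qox/Cox + 2*phi_f + Qd/Cox
Step 2: Vt = -0.03 - 0.058 + 2*0.42 + 0.1208
Step 3: Vt = -0.03 - 0.058 + 0.84 + 0.1208
Step 4: Vt = 0.8728 V

0.8728


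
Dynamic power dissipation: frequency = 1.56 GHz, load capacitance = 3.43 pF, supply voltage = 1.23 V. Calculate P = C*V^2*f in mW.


Step 1: V^2 = 1.23^2 = 1.5129 V^2
Step 2: P = C*V^2*f = 3.43e-12 F * 1.5129 * 1.56e9 Hz
Step 3: P = 8.09522532e-03 W
Step 4: P = 8.095 mW

8.095


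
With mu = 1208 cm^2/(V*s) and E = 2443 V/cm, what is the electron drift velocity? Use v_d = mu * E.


Step 1: v_d = mu * E
Step 2: v_d = 1208 * 2443 = 2951144
Step 3: v_d = 2.95e+06 cm/s

2.95e+06


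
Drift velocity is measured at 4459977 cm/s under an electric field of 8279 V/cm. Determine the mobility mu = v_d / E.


Step 1: mu = v_d / E
Step 2: mu = 4459977 / 8279
Step 3: mu = 538.71 cm^2/(V*s)

538.71


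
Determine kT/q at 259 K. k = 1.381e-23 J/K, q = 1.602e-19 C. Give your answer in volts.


Step 1: kT = 1.381e-23 * 259 = 3.57679e-21 J
Step 2: Vt = kT/q = 3.57679e-21 / 1.602e-19
Step 3: Vt = 0.02233 V

0.02233


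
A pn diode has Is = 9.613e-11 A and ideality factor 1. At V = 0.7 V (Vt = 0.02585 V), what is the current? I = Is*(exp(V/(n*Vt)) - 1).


Step 1: V/(n*Vt) = 0.7/(1*0.02585) = 27.0793
Step 2: exp(27.0793) = 5.7596e+11
Step 3: I = 9.613e-11 * (5.7596e+11 - 1) = 5.54e+01 A

5.54e+01


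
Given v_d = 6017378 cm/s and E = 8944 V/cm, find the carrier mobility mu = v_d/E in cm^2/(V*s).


Step 1: mu = v_d / E
Step 2: mu = 6017378 / 8944
Step 3: mu = 672.78 cm^2/(V*s)

672.78


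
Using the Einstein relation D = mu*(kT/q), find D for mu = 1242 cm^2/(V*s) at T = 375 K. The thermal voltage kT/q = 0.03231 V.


Step 1: D = mu * (kT/q)
Step 2: D = 1242 * 0.03231
Step 3: D = 40.13 cm^2/s

40.13


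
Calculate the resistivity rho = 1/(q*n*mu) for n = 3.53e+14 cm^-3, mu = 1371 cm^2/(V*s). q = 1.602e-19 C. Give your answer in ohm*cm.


Step 1: sigma = q * n * mu = 1.602e-19 * 3.53e+14 * 1371 = 7.75309e-02 S/cm
Step 2: rho = 1 / sigma = 1 / 7.75309e-02 = 12.9 ohm*cm

12.9


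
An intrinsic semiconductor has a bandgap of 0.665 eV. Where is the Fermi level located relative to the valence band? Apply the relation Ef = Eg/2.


Step 1: For an intrinsic semiconductor, the Fermi level sits at midgap.
Step 2: Ef = Eg / 2 = 0.665 / 2 = 0.3325 eV

0.3325


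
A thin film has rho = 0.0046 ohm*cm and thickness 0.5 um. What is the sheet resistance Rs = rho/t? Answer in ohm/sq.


Step 1: Convert thickness to cm: t = 0.5 um = 5.0000e-05 cm
Step 2: Rs = rho / t = 0.0046 / 5.0000e-05
Step 3: Rs = 92.0 ohm/sq

92.0


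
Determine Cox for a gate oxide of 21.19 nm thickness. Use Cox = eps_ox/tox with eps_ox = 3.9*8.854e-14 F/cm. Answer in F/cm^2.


Step 1: eps_ox = 3.9 * 8.854e-14 = 3.45306e-13 F/cm
Step 2: tox in cm = 21.19 nm * 1e-7 = 2.1190e-06 cm
Step 3: Cox = 3.45306e-13 / 2.1190e-06 = 1.63e-07 F/cm^2

1.63e-07


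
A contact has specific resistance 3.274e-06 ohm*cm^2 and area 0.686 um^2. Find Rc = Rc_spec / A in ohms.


Step 1: Convert area to cm^2: 0.686 um^2 = 6.8600e-09 cm^2
Step 2: Rc = Rc_spec / A = 3.274e-06 / 6.8600e-09
Step 3: Rc = 4.77e+02 ohms

4.77e+02


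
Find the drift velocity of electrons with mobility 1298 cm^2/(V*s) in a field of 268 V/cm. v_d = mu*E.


Step 1: v_d = mu * E
Step 2: v_d = 1298 * 268 = 347864
Step 3: v_d = 3.48e+05 cm/s

3.48e+05


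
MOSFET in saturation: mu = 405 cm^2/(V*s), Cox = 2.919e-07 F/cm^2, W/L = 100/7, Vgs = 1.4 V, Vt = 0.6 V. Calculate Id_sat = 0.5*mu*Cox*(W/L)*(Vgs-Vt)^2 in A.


Step 1: Overdrive voltage Vov = Vgs - Vt = 1.4 - 0.6 = 0.8 V
Step 2: W/L = 100/7 = 14.2857
Step 3: Id = 0.5 * 405 * 2.919e-07 * 14.2857 * 0.8^2
Step 4: Id = 5.40e-04 A

5.40e-04


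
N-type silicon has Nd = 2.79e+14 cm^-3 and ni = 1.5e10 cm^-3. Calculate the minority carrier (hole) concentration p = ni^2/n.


Step 1: Since Nd >> ni, n ≈ Nd = 2.79e+14 cm^-3
Step 2: p = ni^2 / n = (1.5e10)^2 / 2.79e+14
Step 3: p = 2.25e20 / 2.79e+14 = 8.06e+05 cm^-3

8.06e+05


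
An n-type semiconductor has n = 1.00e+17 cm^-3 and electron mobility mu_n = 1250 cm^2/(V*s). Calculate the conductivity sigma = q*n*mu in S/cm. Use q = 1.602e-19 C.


Step 1: sigma = q * n * mu
Step 2: sigma = 1.602e-19 * 1.00e+17 * 1250
Step 3: sigma = 2.003e+01 S/cm

2.003e+01


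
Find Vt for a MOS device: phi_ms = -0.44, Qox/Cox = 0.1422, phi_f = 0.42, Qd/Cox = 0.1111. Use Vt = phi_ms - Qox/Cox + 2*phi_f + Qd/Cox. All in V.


Step 1: Vt = phi_ms - Qox/Cox + 2*phi_f + Qd/Cox
Step 2: Vt = -0.44 - 0.1422 + 2*0.42 + 0.1111
Step 3: Vt = -0.44 - 0.1422 + 0.84 + 0.1111
Step 4: Vt = 0.3689 V

0.3689


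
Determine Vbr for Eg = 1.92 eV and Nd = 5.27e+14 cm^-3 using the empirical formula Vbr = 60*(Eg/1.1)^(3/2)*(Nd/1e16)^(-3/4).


Step 1: Eg/1.1 = 1.92/1.1 = 1.745455
Step 2: (Eg/1.1)^1.5 = 1.745455^1.5 = 2.306020
Step 3: (Nd/1e16)^(-0.75) = (0.0527)^(-0.75) = 9.091636
Step 4: Vbr = 60 * 2.306020 * 9.091636 = 1257.9 V

1257.9


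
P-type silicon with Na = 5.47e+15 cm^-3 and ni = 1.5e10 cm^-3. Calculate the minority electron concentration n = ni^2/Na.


Step 1: Majority hole concentration p ≈ Na = 5.47e+15 cm^-3
Step 2: n = ni^2 / Na = (1.5e10)^2 / 5.47e+15
Step 3: n = 4.11e+04 cm^-3

4.11e+04


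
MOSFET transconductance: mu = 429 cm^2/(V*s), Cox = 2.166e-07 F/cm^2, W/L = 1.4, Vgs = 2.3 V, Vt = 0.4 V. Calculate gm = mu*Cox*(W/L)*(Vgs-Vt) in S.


Step 1: Vov = Vgs - Vt = 2.3 - 0.4 = 1.9 V
Step 2: gm = mu * Cox * (W/L) * Vov
Step 3: gm = 429 * 2.166e-07 * 1.4 * 1.9 = 2.47e-04 S

2.47e-04


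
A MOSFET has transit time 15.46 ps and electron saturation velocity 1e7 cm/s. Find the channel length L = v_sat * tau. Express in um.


Step 1: tau in seconds = 15.46 ps * 1e-12 = 1.5460e-11 s
Step 2: L = v_sat * tau = 1e7 * 1.5460e-11 = 1.5460e-04 cm
Step 3: L in um = 1.5460e-04 * 1e4 = 1.546 um

1.546


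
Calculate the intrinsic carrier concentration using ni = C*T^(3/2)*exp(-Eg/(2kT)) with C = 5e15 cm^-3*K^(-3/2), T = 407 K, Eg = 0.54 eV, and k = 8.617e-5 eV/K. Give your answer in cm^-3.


Step 1: Compute kT = 8.617e-5 * 407 = 0.03507119 eV
Step 2: Exponent = -Eg/(2kT) = -0.54/(2*0.03507119) = -7.69863
Step 3: T^(3/2) = 407^1.5 = 8210.92
Step 4: ni = 5e15 * 8210.92 * exp(-7.69863) = 1.86e+16 cm^-3

1.86e+16


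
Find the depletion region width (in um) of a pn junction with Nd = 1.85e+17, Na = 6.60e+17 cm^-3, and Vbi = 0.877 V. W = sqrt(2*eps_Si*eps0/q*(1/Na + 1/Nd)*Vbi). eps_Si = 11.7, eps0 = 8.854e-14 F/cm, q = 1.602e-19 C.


Step 1: 1/Na + 1/Nd = 1/6.60e+17 + 1/1.85e+17 = 6.92056e-18
Step 2: 2*eps*eps0/q = 2*11.7*8.854e-14/1.602e-19 = 1.293281e+07
Step 3: W^2 = 1.293281e+07 * 6.92056e-18 * 0.877 = 7.84935e-11
Step 4: W = sqrt(7.84935e-11) = 8.860e-06 cm = 0.0886 um

0.0886


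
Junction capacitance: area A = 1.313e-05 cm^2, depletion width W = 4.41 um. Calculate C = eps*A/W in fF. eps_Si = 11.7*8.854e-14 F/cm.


Step 1: eps_Si = 11.7 * 8.854e-14 = 1.035918e-12 F/cm
Step 2: W in cm = 4.41 * 1e-4 = 4.41e-04 cm
Step 3: C = 1.035918e-12 * 1.313e-05 / 4.41e-04 = 3.084264e-14 F
Step 4: C = 30.84 fF

30.84


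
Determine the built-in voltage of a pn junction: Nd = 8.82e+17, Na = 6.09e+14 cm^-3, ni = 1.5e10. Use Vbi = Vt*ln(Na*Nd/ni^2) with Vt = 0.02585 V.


Step 1: Compute Na*Nd/ni^2 = 6.09e+14 * 8.82e+17 / (1.5e10)^2 = 2.3873e+12
Step 2: ln(2.3873e+12) = 28.5012
Step 3: Vbi = 0.02585 * 28.5012 = 0.737 V

0.737


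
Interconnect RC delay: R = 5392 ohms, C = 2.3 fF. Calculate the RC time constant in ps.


Step 1: tau = R * C
Step 2: tau = 5392 * 2.3 fF = 5392 * 2.3e-15 F
Step 3: tau = 1.24016e-11 s = 12.4016 ps

12.4016


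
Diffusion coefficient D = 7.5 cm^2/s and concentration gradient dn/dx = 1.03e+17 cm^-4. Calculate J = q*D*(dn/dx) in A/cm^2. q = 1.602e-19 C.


Step 1: J = q * D * (dn/dx)
Step 2: J = 1.602e-19 * 7.5 * 1.03e+17
Step 3: J = 1.24e-01 A/cm^2

1.24e-01


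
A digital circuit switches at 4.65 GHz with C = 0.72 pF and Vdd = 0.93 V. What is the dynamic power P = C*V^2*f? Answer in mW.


Step 1: V^2 = 0.93^2 = 0.8649 V^2
Step 2: P = C*V^2*f = 0.72e-12 F * 0.8649 * 4.65e9 Hz
Step 3: P = 2.8956852e-03 W
Step 4: P = 2.896 mW

2.896


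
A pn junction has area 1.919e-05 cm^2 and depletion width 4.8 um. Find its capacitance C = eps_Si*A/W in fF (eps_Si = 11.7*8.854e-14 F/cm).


Step 1: eps_Si = 11.7 * 8.854e-14 = 1.035918e-12 F/cm
Step 2: W in cm = 4.8 * 1e-4 = 4.80e-04 cm
Step 3: C = 1.035918e-12 * 1.919e-05 / 4.80e-04 = 4.141514e-14 F
Step 4: C = 41.42 fF

41.42


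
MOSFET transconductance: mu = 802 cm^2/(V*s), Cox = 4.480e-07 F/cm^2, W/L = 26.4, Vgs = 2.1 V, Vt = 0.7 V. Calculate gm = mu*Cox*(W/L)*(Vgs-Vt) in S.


Step 1: Vov = Vgs - Vt = 2.1 - 0.7 = 1.4 V
Step 2: gm = mu * Cox * (W/L) * Vov
Step 3: gm = 802 * 4.480e-07 * 26.4 * 1.4 = 1.33e-02 S

1.33e-02


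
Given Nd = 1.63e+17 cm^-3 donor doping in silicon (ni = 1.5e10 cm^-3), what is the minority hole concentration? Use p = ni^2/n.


Step 1: Since Nd >> ni, n ≈ Nd = 1.63e+17 cm^-3
Step 2: p = ni^2 / n = (1.5e10)^2 / 1.63e+17
Step 3: p = 2.25e20 / 1.63e+17 = 1.38e+03 cm^-3

1.38e+03


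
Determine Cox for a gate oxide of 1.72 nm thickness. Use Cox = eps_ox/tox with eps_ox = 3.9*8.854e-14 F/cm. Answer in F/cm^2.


Step 1: eps_ox = 3.9 * 8.854e-14 = 3.45306e-13 F/cm
Step 2: tox in cm = 1.72 nm * 1e-7 = 1.7200e-07 cm
Step 3: Cox = 3.45306e-13 / 1.7200e-07 = 2.01e-06 F/cm^2

2.01e-06


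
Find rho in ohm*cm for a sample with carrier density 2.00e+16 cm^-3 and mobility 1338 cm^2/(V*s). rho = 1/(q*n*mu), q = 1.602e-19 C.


Step 1: sigma = q * n * mu = 1.602e-19 * 2.00e+16 * 1338 = 4.28695e+00 S/cm
Step 2: rho = 1 / sigma = 1 / 4.28695e+00 = 0.2333 ohm*cm

0.2333


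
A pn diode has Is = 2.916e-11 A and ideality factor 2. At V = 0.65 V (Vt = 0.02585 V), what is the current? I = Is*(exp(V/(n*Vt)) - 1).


Step 1: V/(n*Vt) = 0.65/(2*0.02585) = 12.5725
Step 2: exp(12.5725) = 2.8851e+05
Step 3: I = 2.916e-11 * (2.8851e+05 - 1) = 8.41e-06 A

8.41e-06


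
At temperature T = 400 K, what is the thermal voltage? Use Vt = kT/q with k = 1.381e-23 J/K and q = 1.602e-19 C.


Step 1: kT = 1.381e-23 * 400 = 5.524e-21 J
Step 2: Vt = kT/q = 5.524e-21 / 1.602e-19
Step 3: Vt = 0.03448 V

0.03448


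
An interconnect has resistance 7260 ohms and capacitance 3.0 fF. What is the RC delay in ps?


Step 1: tau = R * C
Step 2: tau = 7260 * 3.0 fF = 7260 * 3.0e-15 F
Step 3: tau = 2.178e-11 s = 21.78 ps

21.78


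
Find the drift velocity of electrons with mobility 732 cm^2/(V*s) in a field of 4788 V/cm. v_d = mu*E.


Step 1: v_d = mu * E
Step 2: v_d = 732 * 4788 = 3504816
Step 3: v_d = 3.50e+06 cm/s

3.50e+06


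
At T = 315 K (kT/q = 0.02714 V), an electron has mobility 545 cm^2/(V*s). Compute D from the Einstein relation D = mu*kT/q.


Step 1: D = mu * (kT/q)
Step 2: D = 545 * 0.02714
Step 3: D = 14.79 cm^2/s

14.79


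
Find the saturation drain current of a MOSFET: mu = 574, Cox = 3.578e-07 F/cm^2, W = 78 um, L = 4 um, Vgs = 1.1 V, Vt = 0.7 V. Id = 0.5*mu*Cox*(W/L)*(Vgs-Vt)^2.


Step 1: Overdrive voltage Vov = Vgs - Vt = 1.1 - 0.7 = 0.4 V
Step 2: W/L = 78/4 = 19.5
Step 3: Id = 0.5 * 574 * 3.578e-07 * 19.5 * 0.4^2
Step 4: Id = 3.20e-04 A

3.20e-04


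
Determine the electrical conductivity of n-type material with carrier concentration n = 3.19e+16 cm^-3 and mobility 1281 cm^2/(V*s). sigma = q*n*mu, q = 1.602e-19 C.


Step 1: sigma = q * n * mu
Step 2: sigma = 1.602e-19 * 3.19e+16 * 1281
Step 3: sigma = 6.546e+00 S/cm

6.546e+00


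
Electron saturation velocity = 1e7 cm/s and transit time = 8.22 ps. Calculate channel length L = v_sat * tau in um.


Step 1: tau in seconds = 8.22 ps * 1e-12 = 8.2200e-12 s
Step 2: L = v_sat * tau = 1e7 * 8.2200e-12 = 8.2200e-05 cm
Step 3: L in um = 8.2200e-05 * 1e4 = 0.822 um

0.822


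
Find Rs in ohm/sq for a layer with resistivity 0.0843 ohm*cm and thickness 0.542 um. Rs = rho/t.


Step 1: Convert thickness to cm: t = 0.542 um = 5.4200e-05 cm
Step 2: Rs = rho / t = 0.0843 / 5.4200e-05
Step 3: Rs = 1555.4 ohm/sq

1555.4


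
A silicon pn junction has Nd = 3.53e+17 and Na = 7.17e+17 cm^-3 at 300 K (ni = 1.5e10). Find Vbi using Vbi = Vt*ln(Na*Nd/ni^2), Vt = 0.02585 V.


Step 1: Compute Na*Nd/ni^2 = 7.17e+17 * 3.53e+17 / (1.5e10)^2 = 1.1249e+15
Step 2: ln(1.1249e+15) = 34.6565
Step 3: Vbi = 0.02585 * 34.6565 = 0.896 V

0.896


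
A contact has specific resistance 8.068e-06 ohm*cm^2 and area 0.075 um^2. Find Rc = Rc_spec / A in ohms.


Step 1: Convert area to cm^2: 0.075 um^2 = 7.5000e-10 cm^2
Step 2: Rc = Rc_spec / A = 8.068e-06 / 7.5000e-10
Step 3: Rc = 1.08e+04 ohms

1.08e+04


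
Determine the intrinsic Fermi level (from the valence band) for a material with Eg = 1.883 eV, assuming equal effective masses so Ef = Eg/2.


Step 1: For an intrinsic semiconductor, the Fermi level sits at midgap.
Step 2: Ef = Eg / 2 = 1.883 / 2 = 0.9415 eV

0.9415


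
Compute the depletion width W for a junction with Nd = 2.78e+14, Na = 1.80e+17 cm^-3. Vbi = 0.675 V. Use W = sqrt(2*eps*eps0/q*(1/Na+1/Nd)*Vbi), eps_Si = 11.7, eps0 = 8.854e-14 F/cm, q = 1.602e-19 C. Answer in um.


Step 1: 1/Na + 1/Nd = 1/1.80e+17 + 1/2.78e+14 = 3.60268e-15
Step 2: 2*eps*eps0/q = 2*11.7*8.854e-14/1.602e-19 = 1.293281e+07
Step 3: W^2 = 1.293281e+07 * 3.60268e-15 * 0.675 = 3.14501e-08
Step 4: W = sqrt(3.14501e-08) = 1.773e-04 cm = 1.773 um

1.773


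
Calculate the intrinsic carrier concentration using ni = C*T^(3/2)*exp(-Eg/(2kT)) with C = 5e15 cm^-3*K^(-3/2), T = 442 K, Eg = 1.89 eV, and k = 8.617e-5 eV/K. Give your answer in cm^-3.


Step 1: Compute kT = 8.617e-5 * 442 = 0.03808714 eV
Step 2: Exponent = -Eg/(2kT) = -1.89/(2*0.03808714) = -24.81152
Step 3: T^(3/2) = 442^1.5 = 9292.52
Step 4: ni = 5e15 * 9292.52 * exp(-24.81152) = 7.79e+08 cm^-3

7.79e+08


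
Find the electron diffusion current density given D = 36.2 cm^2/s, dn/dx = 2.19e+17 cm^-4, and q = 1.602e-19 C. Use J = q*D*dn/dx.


Step 1: J = q * D * (dn/dx)
Step 2: J = 1.602e-19 * 36.2 * 2.19e+17
Step 3: J = 1.27e+00 A/cm^2

1.27e+00


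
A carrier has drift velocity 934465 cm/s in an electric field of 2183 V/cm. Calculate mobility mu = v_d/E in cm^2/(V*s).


Step 1: mu = v_d / E
Step 2: mu = 934465 / 2183
Step 3: mu = 428.06 cm^2/(V*s)

428.06


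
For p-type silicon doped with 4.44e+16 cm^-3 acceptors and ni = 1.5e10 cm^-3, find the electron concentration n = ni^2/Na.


Step 1: Majority hole concentration p ≈ Na = 4.44e+16 cm^-3
Step 2: n = ni^2 / Na = (1.5e10)^2 / 4.44e+16
Step 3: n = 5.07e+03 cm^-3

5.07e+03


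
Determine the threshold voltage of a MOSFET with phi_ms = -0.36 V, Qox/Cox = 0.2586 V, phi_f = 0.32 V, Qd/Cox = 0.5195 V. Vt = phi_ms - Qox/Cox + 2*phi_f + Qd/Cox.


Step 1: Vt = phi_ms - Qox/Cox + 2*phi_f + Qd/Cox
Step 2: Vt = -0.36 - 0.2586 + 2*0.32 + 0.5195
Step 3: Vt = -0.36 - 0.2586 + 0.64 + 0.5195
Step 4: Vt = 0.5409 V

0.5409


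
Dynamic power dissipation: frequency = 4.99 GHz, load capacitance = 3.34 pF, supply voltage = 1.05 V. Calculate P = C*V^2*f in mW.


Step 1: V^2 = 1.05^2 = 1.1025 V^2
Step 2: P = C*V^2*f = 3.34e-12 F * 1.1025 * 4.99e9 Hz
Step 3: P = 1.83749265e-02 W
Step 4: P = 18.375 mW

18.375


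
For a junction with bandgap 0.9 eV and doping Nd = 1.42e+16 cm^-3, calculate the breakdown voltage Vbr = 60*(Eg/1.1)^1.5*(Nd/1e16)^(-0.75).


Step 1: Eg/1.1 = 0.9/1.1 = 0.818182
Step 2: (Eg/1.1)^1.5 = 0.818182^1.5 = 0.740074
Step 3: (Nd/1e16)^(-0.75) = (1.42)^(-0.75) = 0.768748
Step 4: Vbr = 60 * 0.740074 * 0.768748 = 34.1 V

34.1


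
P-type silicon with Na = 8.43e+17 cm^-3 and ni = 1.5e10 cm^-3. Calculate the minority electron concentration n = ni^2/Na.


Step 1: Majority hole concentration p ≈ Na = 8.43e+17 cm^-3
Step 2: n = ni^2 / Na = (1.5e10)^2 / 8.43e+17
Step 3: n = 2.67e+02 cm^-3

2.67e+02


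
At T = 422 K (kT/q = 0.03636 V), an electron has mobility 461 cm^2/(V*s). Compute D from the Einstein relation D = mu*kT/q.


Step 1: D = mu * (kT/q)
Step 2: D = 461 * 0.03636
Step 3: D = 16.76 cm^2/s

16.76


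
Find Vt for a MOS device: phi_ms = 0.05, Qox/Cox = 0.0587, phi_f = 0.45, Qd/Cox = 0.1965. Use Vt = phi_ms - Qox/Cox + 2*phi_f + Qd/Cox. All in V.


Step 1: Vt = phi_ms - Qox/Cox + 2*phi_f + Qd/Cox
Step 2: Vt = 0.05 - 0.0587 + 2*0.45 + 0.1965
Step 3: Vt = 0.05 - 0.0587 + 0.9 + 0.1965
Step 4: Vt = 1.0878 V

1.0878


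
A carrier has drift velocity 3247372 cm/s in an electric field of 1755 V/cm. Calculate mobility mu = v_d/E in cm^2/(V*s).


Step 1: mu = v_d / E
Step 2: mu = 3247372 / 1755
Step 3: mu = 1850.35 cm^2/(V*s)

1850.35


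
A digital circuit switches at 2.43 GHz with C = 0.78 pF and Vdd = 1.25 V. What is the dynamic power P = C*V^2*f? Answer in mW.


Step 1: V^2 = 1.25^2 = 1.5625 V^2
Step 2: P = C*V^2*f = 0.78e-12 F * 1.5625 * 2.43e9 Hz
Step 3: P = 2.9615625e-03 W
Step 4: P = 2.962 mW

2.962


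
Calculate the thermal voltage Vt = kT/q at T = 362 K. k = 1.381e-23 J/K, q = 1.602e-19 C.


Step 1: kT = 1.381e-23 * 362 = 4.99922e-21 J
Step 2: Vt = kT/q = 4.99922e-21 / 1.602e-19
Step 3: Vt = 0.03121 V

0.03121


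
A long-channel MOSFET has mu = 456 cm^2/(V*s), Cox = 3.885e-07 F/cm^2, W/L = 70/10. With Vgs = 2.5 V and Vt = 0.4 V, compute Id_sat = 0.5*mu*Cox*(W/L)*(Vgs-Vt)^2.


Step 1: Overdrive voltage Vov = Vgs - Vt = 2.5 - 0.4 = 2.1 V
Step 2: W/L = 70/10 = 7
Step 3: Id = 0.5 * 456 * 3.885e-07 * 7 * 2.1^2
Step 4: Id = 2.73e-03 A

2.73e-03


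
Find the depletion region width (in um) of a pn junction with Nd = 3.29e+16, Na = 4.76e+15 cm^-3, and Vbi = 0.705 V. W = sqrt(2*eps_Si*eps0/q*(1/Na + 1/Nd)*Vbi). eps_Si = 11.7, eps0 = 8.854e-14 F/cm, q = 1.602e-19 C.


Step 1: 1/Na + 1/Nd = 1/4.76e+15 + 1/3.29e+16 = 2.40479e-16
Step 2: 2*eps*eps0/q = 2*11.7*8.854e-14/1.602e-19 = 1.293281e+07
Step 3: W^2 = 1.293281e+07 * 2.40479e-16 * 0.705 = 2.19260e-09
Step 4: W = sqrt(2.19260e-09) = 4.683e-05 cm = 0.4683 um

0.4683


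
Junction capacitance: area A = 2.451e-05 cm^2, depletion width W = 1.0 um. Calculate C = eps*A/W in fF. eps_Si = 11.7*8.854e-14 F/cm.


Step 1: eps_Si = 11.7 * 8.854e-14 = 1.035918e-12 F/cm
Step 2: W in cm = 1.0 * 1e-4 = 1.00e-04 cm
Step 3: C = 1.035918e-12 * 2.451e-05 / 1.00e-04 = 2.539035e-13 F
Step 4: C = 253.9 fF

253.9


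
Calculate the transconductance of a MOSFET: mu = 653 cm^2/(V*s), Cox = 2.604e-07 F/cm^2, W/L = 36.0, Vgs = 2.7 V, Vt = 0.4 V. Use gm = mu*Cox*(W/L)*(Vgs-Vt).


Step 1: Vov = Vgs - Vt = 2.7 - 0.4 = 2.3 V
Step 2: gm = mu * Cox * (W/L) * Vov
Step 3: gm = 653 * 2.604e-07 * 36.0 * 2.3 = 1.41e-02 S

1.41e-02


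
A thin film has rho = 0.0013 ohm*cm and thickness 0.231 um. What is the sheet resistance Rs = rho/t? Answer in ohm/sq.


Step 1: Convert thickness to cm: t = 0.231 um = 2.3100e-05 cm
Step 2: Rs = rho / t = 0.0013 / 2.3100e-05
Step 3: Rs = 56.3 ohm/sq

56.3


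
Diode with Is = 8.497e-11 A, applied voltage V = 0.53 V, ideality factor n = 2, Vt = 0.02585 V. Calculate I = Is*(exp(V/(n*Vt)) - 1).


Step 1: V/(n*Vt) = 0.53/(2*0.02585) = 10.2515
Step 2: exp(10.2515) = 2.8325e+04
Step 3: I = 8.497e-11 * (2.8325e+04 - 1) = 2.41e-06 A

2.41e-06


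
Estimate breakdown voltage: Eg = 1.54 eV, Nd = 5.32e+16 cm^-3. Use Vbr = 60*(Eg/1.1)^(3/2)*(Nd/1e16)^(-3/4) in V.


Step 1: Eg/1.1 = 1.54/1.1 = 1.400000
Step 2: (Eg/1.1)^1.5 = 1.400000^1.5 = 1.656502
Step 3: (Nd/1e16)^(-0.75) = (5.32)^(-0.75) = 0.285474
Step 4: Vbr = 60 * 1.656502 * 0.285474 = 28.4 V

28.4


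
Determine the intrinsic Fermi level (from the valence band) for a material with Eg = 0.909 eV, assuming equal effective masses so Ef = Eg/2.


Step 1: For an intrinsic semiconductor, the Fermi level sits at midgap.
Step 2: Ef = Eg / 2 = 0.909 / 2 = 0.4545 eV

0.4545


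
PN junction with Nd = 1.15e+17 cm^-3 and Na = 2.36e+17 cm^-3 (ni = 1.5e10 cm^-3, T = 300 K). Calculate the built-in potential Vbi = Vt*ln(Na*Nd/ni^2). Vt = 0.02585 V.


Step 1: Compute Na*Nd/ni^2 = 2.36e+17 * 1.15e+17 / (1.5e10)^2 = 1.2062e+14
Step 2: ln(1.2062e+14) = 32.4237
Step 3: Vbi = 0.02585 * 32.4237 = 0.838 V

0.838
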